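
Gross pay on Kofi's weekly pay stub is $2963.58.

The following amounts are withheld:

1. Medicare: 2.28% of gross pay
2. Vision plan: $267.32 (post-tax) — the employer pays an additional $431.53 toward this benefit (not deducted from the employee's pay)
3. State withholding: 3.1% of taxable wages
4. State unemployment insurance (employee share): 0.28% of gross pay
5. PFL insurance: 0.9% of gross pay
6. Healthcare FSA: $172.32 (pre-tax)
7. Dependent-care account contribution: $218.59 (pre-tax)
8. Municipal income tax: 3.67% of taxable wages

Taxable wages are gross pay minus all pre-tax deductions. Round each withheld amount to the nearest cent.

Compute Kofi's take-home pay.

Dependent-care account contribution: $218.59
Healthcare FSA: $172.32
Pre-tax total = $218.59 + $172.32 = $390.91
Taxable wages = $2963.58 − $390.91 = $2572.67
Municipal income tax: $2572.67 × 0.0367 = $94.42
State withholding: $2572.67 × 0.031 = $79.75
State unemployment insurance (employee share): $2963.58 × 0.0028 = $8.30
PFL insurance: $2963.58 × 0.009 = $26.67
Medicare: $2963.58 × 0.0228 = $67.57
Vision plan: $267.32
(Employer's $431.53 toward vision plan is not withheld from the employee.)
Total deductions = $218.59 + $172.32 + $94.42 + $79.75 + $8.30 + $26.67 + $67.57 + $267.32 = $934.94
Net pay = $2963.58 − $934.94 = $2028.64

$2028.64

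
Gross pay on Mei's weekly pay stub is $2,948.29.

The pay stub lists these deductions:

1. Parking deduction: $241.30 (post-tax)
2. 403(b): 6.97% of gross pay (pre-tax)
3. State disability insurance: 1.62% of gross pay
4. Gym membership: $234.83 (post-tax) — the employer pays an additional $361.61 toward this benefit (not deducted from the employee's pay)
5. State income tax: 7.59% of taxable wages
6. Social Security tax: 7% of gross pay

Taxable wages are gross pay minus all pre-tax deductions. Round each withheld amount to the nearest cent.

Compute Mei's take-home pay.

$1,804.34

403(b): $2,948.29 × 0.0697 = $205.50
Taxable wages = $2,948.29 − $205.50 = $2,742.79
State income tax: $2,742.79 × 0.0759 = $208.18
Social Security tax: $2,948.29 × 0.07 = $206.38
State disability insurance: $2,948.29 × 0.0162 = $47.76
Gym membership: $234.83
Parking deduction: $241.30
(Employer's $361.61 toward gym membership is not withheld from the employee.)
Total deductions = $205.50 + $208.18 + $206.38 + $47.76 + $234.83 + $241.30 = $1,143.95
Net pay = $2,948.29 − $1,143.95 = $1,804.34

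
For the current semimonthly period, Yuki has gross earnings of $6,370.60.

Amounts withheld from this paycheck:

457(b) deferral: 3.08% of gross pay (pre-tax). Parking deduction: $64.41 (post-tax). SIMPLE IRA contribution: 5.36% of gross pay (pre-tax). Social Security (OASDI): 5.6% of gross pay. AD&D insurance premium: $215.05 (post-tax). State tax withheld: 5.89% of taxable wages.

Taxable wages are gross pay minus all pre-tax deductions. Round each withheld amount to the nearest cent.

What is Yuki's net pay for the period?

$4,853.16

SIMPLE IRA contribution: $6,370.60 × 0.0536 = $341.46
457(b) deferral: $6,370.60 × 0.0308 = $196.21
Pre-tax total = $341.46 + $196.21 = $537.67
Taxable wages = $6,370.60 − $537.67 = $5,832.93
State tax withheld: $5,832.93 × 0.0589 = $343.56
Social Security (OASDI): $6,370.60 × 0.056 = $356.75
Parking deduction: $64.41
AD&D insurance premium: $215.05
Total deductions = $341.46 + $196.21 + $343.56 + $356.75 + $64.41 + $215.05 = $1,517.44
Net pay = $6,370.60 − $1,517.44 = $4,853.16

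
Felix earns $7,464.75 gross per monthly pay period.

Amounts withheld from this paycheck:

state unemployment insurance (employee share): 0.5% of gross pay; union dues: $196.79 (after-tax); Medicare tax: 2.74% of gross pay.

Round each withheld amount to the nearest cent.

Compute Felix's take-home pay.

$7,026.11

Medicare tax: $7,464.75 × 0.0274 = $204.53
State unemployment insurance (employee share): $7,464.75 × 0.005 = $37.32
Union dues: $196.79
Total deductions = $204.53 + $37.32 + $196.79 = $438.64
Net pay = $7,464.75 − $438.64 = $7,026.11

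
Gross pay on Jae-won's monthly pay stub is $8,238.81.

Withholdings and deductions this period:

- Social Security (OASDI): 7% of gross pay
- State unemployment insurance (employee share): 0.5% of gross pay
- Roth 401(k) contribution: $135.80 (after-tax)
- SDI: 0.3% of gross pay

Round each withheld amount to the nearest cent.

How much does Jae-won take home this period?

Social Security (OASDI): $8,238.81 × 0.07 = $576.72
SDI: $8,238.81 × 0.003 = $24.72
State unemployment insurance (employee share): $8,238.81 × 0.005 = $41.19
Roth 401(k) contribution: $135.80
Total deductions = $576.72 + $24.72 + $41.19 + $135.80 = $778.43
Net pay = $8,238.81 − $778.43 = $7,460.38

$7,460.38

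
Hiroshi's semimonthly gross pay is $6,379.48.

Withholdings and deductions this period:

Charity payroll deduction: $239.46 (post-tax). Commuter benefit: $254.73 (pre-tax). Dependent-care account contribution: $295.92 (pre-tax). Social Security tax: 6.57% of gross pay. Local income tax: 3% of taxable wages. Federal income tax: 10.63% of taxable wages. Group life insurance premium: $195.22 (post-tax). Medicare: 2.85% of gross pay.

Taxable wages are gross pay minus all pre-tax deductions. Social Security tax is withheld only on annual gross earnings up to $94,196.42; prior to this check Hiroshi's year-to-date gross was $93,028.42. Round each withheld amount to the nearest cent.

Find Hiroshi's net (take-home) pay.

Dependent-care account contribution: $295.92
Commuter benefit: $254.73
Pre-tax total = $295.92 + $254.73 = $550.65
Taxable wages = $6,379.48 − $550.65 = $5,828.83
Local income tax: $5,828.83 × 0.03 = $174.86
Federal income tax: $5,828.83 × 0.1063 = $619.60
Social Security tax: only $94,196.42 − $93,028.42 = $1,168.00 of this check is subject → $1,168.00 × 0.0657 = $76.74
Medicare: $6,379.48 × 0.0285 = $181.82
Group life insurance premium: $195.22
Charity payroll deduction: $239.46
Total deductions = $295.92 + $254.73 + $174.86 + $619.60 + $76.74 + $181.82 + $195.22 + $239.46 = $2,038.35
Net pay = $6,379.48 − $2,038.35 = $4,341.13

$4,341.13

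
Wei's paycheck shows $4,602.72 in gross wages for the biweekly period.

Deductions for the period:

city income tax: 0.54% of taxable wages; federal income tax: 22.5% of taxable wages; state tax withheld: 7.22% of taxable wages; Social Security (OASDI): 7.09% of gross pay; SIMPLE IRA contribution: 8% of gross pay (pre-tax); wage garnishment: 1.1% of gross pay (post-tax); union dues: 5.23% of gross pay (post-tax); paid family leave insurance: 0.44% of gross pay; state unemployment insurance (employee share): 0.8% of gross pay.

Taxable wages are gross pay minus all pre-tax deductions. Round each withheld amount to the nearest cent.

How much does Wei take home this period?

$2,278.39

SIMPLE IRA contribution: $4,602.72 × 0.08 = $368.22
Taxable wages = $4,602.72 − $368.22 = $4,234.50
City income tax: $4,234.50 × 0.0054 = $22.87
Federal income tax: $4,234.50 × 0.225 = $952.76
State tax withheld: $4,234.50 × 0.0722 = $305.73
State unemployment insurance (employee share): $4,602.72 × 0.008 = $36.82
Social Security (OASDI): $4,602.72 × 0.0709 = $326.33
Paid family leave insurance: $4,602.72 × 0.0044 = $20.25
Union dues: $4,602.72 × 0.0523 = $240.72
Wage garnishment: $4,602.72 × 0.011 = $50.63
Total deductions = $368.22 + $22.87 + $952.76 + $305.73 + $36.82 + $326.33 + $20.25 + $240.72 + $50.63 = $2,324.33
Net pay = $4,602.72 − $2,324.33 = $2,278.39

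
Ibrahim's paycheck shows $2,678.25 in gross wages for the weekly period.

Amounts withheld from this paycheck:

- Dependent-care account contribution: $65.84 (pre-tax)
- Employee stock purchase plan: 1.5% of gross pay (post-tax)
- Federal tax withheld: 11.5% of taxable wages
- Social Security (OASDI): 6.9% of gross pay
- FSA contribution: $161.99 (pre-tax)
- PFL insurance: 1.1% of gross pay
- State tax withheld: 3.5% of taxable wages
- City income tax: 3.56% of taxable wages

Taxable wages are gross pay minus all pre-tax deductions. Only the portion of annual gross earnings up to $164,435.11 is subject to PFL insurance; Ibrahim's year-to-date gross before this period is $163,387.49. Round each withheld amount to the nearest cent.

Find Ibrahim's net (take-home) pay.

Dependent-care account contribution: $65.84
FSA contribution: $161.99
Pre-tax total = $65.84 + $161.99 = $227.83
Taxable wages = $2,678.25 − $227.83 = $2,450.42
Federal tax withheld: $2,450.42 × 0.115 = $281.80
State tax withheld: $2,450.42 × 0.035 = $85.76
City income tax: $2,450.42 × 0.0356 = $87.23
Social Security (OASDI): $2,678.25 × 0.069 = $184.80
PFL insurance: only $164,435.11 − $163,387.49 = $1,047.62 of this check is subject → $1,047.62 × 0.011 = $11.52
Employee stock purchase plan: $2,678.25 × 0.015 = $40.17
Total deductions = $65.84 + $161.99 + $281.80 + $85.76 + $87.23 + $184.80 + $11.52 + $40.17 = $919.11
Net pay = $2,678.25 − $919.11 = $1,759.14

$1,759.14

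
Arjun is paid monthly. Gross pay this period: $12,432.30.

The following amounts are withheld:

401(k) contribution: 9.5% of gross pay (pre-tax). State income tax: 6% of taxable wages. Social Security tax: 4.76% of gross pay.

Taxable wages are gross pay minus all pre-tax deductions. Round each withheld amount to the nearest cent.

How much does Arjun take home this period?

$9,984.38

401(k) contribution: $12,432.30 × 0.095 = $1,181.07
Taxable wages = $12,432.30 − $1,181.07 = $11,251.23
State income tax: $11,251.23 × 0.06 = $675.07
Social Security tax: $12,432.30 × 0.0476 = $591.78
Total deductions = $1,181.07 + $675.07 + $591.78 = $2,447.92
Net pay = $12,432.30 − $2,447.92 = $9,984.38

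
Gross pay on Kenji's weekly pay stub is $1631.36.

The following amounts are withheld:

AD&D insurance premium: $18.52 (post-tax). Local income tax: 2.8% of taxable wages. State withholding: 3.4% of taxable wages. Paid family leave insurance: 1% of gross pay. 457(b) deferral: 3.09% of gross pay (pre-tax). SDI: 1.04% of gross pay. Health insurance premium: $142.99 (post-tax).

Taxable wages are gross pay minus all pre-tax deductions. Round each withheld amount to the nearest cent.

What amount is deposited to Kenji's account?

457(b) deferral: $1631.36 × 0.0309 = $50.41
Taxable wages = $1631.36 − $50.41 = $1580.95
Local income tax: $1580.95 × 0.028 = $44.27
State withholding: $1580.95 × 0.034 = $53.75
SDI: $1631.36 × 0.0104 = $16.97
Paid family leave insurance: $1631.36 × 0.01 = $16.31
AD&D insurance premium: $18.52
Health insurance premium: $142.99
Total deductions = $50.41 + $44.27 + $53.75 + $16.97 + $16.31 + $18.52 + $142.99 = $343.22
Net pay = $1631.36 − $343.22 = $1288.14

$1288.14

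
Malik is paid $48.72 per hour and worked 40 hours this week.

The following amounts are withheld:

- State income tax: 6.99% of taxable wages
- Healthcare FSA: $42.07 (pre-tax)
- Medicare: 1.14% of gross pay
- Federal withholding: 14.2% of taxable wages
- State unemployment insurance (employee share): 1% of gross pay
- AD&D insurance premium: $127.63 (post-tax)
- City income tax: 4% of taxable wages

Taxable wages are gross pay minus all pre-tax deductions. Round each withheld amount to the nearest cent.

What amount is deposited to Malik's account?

$1,257.08

Gross pay: 40 × $48.72 = $1,948.80
Healthcare FSA: $42.07
Taxable wages = $1,948.80 − $42.07 = $1,906.73
City income tax: $1,906.73 × 0.04 = $76.27
Federal withholding: $1,906.73 × 0.142 = $270.76
State income tax: $1,906.73 × 0.0699 = $133.28
State unemployment insurance (employee share): $1,948.80 × 0.01 = $19.49
Medicare: $1,948.80 × 0.0114 = $22.22
AD&D insurance premium: $127.63
Total deductions = $42.07 + $76.27 + $270.76 + $133.28 + $19.49 + $22.22 + $127.63 = $691.72
Net pay = $1,948.80 − $691.72 = $1,257.08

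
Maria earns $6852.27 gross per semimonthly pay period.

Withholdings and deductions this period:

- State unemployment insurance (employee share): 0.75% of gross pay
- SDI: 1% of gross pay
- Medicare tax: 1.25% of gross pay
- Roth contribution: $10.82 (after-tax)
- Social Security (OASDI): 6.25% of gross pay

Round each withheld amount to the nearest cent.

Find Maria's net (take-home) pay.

Medicare tax: $6852.27 × 0.0125 = $85.65
SDI: $6852.27 × 0.01 = $68.52
Social Security (OASDI): $6852.27 × 0.0625 = $428.27
State unemployment insurance (employee share): $6852.27 × 0.0075 = $51.39
Roth contribution: $10.82
Total deductions = $85.65 + $68.52 + $428.27 + $51.39 + $10.82 = $644.65
Net pay = $6852.27 − $644.65 = $6207.62

$6207.62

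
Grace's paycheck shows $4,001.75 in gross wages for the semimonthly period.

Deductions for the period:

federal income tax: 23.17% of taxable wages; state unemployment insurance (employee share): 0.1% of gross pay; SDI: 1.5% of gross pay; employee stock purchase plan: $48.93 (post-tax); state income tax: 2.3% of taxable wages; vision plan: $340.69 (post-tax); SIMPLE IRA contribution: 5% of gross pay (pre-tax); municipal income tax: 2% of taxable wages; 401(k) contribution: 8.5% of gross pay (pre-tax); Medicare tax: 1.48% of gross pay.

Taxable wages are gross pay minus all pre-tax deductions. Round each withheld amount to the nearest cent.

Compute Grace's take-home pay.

$1,997.76

SIMPLE IRA contribution: $4,001.75 × 0.05 = $200.09
401(k) contribution: $4,001.75 × 0.085 = $340.15
Pre-tax total = $200.09 + $340.15 = $540.24
Taxable wages = $4,001.75 − $540.24 = $3,461.51
Federal income tax: $3,461.51 × 0.2317 = $802.03
State income tax: $3,461.51 × 0.023 = $79.61
Municipal income tax: $3,461.51 × 0.02 = $69.23
SDI: $4,001.75 × 0.015 = $60.03
Medicare tax: $4,001.75 × 0.0148 = $59.23
State unemployment insurance (employee share): $4,001.75 × 0.001 = $4.00
Vision plan: $340.69
Employee stock purchase plan: $48.93
Total deductions = $200.09 + $340.15 + $802.03 + $79.61 + $69.23 + $60.03 + $59.23 + $4.00 + $340.69 + $48.93 = $2,003.99
Net pay = $4,001.75 − $2,003.99 = $1,997.76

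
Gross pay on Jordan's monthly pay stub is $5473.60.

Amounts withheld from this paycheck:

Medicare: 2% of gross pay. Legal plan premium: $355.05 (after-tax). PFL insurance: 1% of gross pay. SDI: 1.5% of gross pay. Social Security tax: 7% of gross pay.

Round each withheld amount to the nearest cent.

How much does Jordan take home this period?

$4489.09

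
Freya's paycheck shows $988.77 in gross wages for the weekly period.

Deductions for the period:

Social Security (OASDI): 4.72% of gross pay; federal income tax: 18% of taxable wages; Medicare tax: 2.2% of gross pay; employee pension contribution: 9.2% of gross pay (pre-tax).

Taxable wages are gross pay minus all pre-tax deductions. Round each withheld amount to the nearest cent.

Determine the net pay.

Employee pension contribution: $988.77 × 0.092 = $90.97
Taxable wages = $988.77 − $90.97 = $897.80
Federal income tax: $897.80 × 0.18 = $161.60
Social Security (OASDI): $988.77 × 0.0472 = $46.67
Medicare tax: $988.77 × 0.022 = $21.75
Total deductions = $90.97 + $161.60 + $46.67 + $21.75 = $320.99
Net pay = $988.77 − $320.99 = $667.78

$667.78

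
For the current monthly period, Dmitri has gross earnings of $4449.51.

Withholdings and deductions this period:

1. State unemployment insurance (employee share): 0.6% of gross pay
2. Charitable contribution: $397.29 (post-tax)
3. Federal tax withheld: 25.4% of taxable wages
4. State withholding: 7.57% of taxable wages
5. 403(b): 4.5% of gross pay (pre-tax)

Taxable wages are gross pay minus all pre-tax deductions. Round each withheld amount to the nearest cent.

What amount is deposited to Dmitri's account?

403(b): $4449.51 × 0.045 = $200.23
Taxable wages = $4449.51 − $200.23 = $4249.28
State withholding: $4249.28 × 0.0757 = $321.67
Federal tax withheld: $4249.28 × 0.254 = $1079.32
State unemployment insurance (employee share): $4449.51 × 0.006 = $26.70
Charitable contribution: $397.29
Total deductions = $200.23 + $321.67 + $1079.32 + $26.70 + $397.29 = $2025.21
Net pay = $4449.51 − $2025.21 = $2424.30

$2424.30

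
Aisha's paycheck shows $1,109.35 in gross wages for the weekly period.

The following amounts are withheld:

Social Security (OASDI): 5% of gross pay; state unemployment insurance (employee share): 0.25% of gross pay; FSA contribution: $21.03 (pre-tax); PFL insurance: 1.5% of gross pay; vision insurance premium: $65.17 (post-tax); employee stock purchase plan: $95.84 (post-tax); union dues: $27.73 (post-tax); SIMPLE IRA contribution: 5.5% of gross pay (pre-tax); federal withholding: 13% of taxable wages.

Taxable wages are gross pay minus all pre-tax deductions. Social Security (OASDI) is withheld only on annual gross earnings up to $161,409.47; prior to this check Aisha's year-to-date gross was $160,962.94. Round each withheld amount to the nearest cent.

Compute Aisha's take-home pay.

SIMPLE IRA contribution: $1,109.35 × 0.055 = $61.01
FSA contribution: $21.03
Pre-tax total = $61.01 + $21.03 = $82.04
Taxable wages = $1,109.35 − $82.04 = $1,027.31
Federal withholding: $1,027.31 × 0.13 = $133.55
PFL insurance: $1,109.35 × 0.015 = $16.64
State unemployment insurance (employee share): $1,109.35 × 0.0025 = $2.77
Social Security (OASDI): only $161,409.47 − $160,962.94 = $446.53 of this check is subject → $446.53 × 0.05 = $22.33
Union dues: $27.73
Vision insurance premium: $65.17
Employee stock purchase plan: $95.84
Total deductions = $61.01 + $21.03 + $133.55 + $16.64 + $2.77 + $22.33 + $27.73 + $65.17 + $95.84 = $446.07
Net pay = $1,109.35 − $446.07 = $663.28

$663.28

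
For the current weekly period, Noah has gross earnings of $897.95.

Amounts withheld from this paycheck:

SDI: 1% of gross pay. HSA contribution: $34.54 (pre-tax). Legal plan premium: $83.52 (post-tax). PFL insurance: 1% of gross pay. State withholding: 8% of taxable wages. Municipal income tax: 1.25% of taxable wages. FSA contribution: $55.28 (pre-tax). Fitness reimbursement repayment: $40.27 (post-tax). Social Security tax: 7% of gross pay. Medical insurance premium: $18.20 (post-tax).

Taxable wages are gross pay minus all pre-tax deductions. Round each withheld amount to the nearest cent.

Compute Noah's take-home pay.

HSA contribution: $34.54
FSA contribution: $55.28
Pre-tax total = $34.54 + $55.28 = $89.82
Taxable wages = $897.95 − $89.82 = $808.13
Municipal income tax: $808.13 × 0.0125 = $10.10
State withholding: $808.13 × 0.08 = $64.65
Social Security tax: $897.95 × 0.07 = $62.86
SDI: $897.95 × 0.01 = $8.98
PFL insurance: $897.95 × 0.01 = $8.98
Medical insurance premium: $18.20
Legal plan premium: $83.52
Fitness reimbursement repayment: $40.27
Total deductions = $34.54 + $55.28 + $10.10 + $64.65 + $62.86 + $8.98 + $8.98 + $18.20 + $83.52 + $40.27 = $387.38
Net pay = $897.95 − $387.38 = $510.57

$510.57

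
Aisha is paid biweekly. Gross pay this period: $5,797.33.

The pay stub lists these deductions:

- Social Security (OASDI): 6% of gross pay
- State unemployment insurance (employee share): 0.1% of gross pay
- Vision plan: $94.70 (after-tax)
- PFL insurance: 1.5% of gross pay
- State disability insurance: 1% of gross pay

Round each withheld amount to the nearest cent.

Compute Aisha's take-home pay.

PFL insurance: $5,797.33 × 0.015 = $86.96
State disability insurance: $5,797.33 × 0.01 = $57.97
State unemployment insurance (employee share): $5,797.33 × 0.001 = $5.80
Social Security (OASDI): $5,797.33 × 0.06 = $347.84
Vision plan: $94.70
Total deductions = $86.96 + $57.97 + $5.80 + $347.84 + $94.70 = $593.27
Net pay = $5,797.33 − $593.27 = $5,204.06

$5,204.06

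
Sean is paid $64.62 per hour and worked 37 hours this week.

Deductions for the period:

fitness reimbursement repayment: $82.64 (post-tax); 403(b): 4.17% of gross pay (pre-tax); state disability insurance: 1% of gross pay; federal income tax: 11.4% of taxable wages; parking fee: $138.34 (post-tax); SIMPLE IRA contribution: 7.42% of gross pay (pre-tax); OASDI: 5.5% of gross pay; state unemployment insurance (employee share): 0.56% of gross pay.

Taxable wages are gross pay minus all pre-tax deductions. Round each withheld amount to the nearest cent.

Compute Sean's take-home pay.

$1483.07

Gross pay: 37 × $64.62 = $2390.94
403(b): $2390.94 × 0.0417 = $99.70
SIMPLE IRA contribution: $2390.94 × 0.0742 = $177.41
Pre-tax total = $99.70 + $177.41 = $277.11
Taxable wages = $2390.94 − $277.11 = $2113.83
Federal income tax: $2113.83 × 0.114 = $240.98
State disability insurance: $2390.94 × 0.01 = $23.91
State unemployment insurance (employee share): $2390.94 × 0.0056 = $13.39
OASDI: $2390.94 × 0.055 = $131.50
Fitness reimbursement repayment: $82.64
Parking fee: $138.34
Total deductions = $99.70 + $177.41 + $240.98 + $23.91 + $13.39 + $131.50 + $82.64 + $138.34 = $907.87
Net pay = $2390.94 − $907.87 = $1483.07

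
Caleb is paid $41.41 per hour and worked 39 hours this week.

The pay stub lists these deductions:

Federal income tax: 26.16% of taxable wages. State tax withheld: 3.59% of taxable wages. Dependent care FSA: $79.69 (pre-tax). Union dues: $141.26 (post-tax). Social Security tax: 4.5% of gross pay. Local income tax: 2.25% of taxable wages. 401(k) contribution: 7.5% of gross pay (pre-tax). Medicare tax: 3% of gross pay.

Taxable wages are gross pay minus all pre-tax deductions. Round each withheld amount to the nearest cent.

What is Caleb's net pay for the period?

$699.26

Gross pay: 39 × $41.41 = $1,614.99
Dependent care FSA: $79.69
401(k) contribution: $1,614.99 × 0.075 = $121.12
Pre-tax total = $79.69 + $121.12 = $200.81
Taxable wages = $1,614.99 − $200.81 = $1,414.18
Local income tax: $1,414.18 × 0.0225 = $31.82
Federal income tax: $1,414.18 × 0.2616 = $369.95
State tax withheld: $1,414.18 × 0.0359 = $50.77
Medicare tax: $1,614.99 × 0.03 = $48.45
Social Security tax: $1,614.99 × 0.045 = $72.67
Union dues: $141.26
Total deductions = $79.69 + $121.12 + $31.82 + $369.95 + $50.77 + $48.45 + $72.67 + $141.26 = $915.73
Net pay = $1,614.99 − $915.73 = $699.26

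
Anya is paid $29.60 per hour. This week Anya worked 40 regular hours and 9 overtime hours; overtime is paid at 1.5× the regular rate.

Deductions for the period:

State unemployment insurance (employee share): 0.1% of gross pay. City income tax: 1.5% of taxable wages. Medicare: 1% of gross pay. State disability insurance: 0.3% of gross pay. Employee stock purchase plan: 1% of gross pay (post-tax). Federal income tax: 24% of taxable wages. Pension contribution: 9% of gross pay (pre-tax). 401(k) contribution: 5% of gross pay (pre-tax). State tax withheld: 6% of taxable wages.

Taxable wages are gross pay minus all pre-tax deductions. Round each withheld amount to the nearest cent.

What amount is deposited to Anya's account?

$894.89

Regular pay: 40 × $29.60 = $1,184.00
Overtime pay: 9 × $29.60 × 1.5 = $399.60
Gross pay = $1,184.00 + $399.60 = $1,583.60
401(k) contribution: $1,583.60 × 0.05 = $79.18
Pension contribution: $1,583.60 × 0.09 = $142.52
Pre-tax total = $79.18 + $142.52 = $221.70
Taxable wages = $1,583.60 − $221.70 = $1,361.90
State tax withheld: $1,361.90 × 0.06 = $81.71
Federal income tax: $1,361.90 × 0.24 = $326.86
City income tax: $1,361.90 × 0.015 = $20.43
State unemployment insurance (employee share): $1,583.60 × 0.001 = $1.58
State disability insurance: $1,583.60 × 0.003 = $4.75
Medicare: $1,583.60 × 0.01 = $15.84
Employee stock purchase plan: $1,583.60 × 0.01 = $15.84
Total deductions = $79.18 + $142.52 + $81.71 + $326.86 + $20.43 + $1.58 + $4.75 + $15.84 + $15.84 = $688.71
Net pay = $1,583.60 − $688.71 = $894.89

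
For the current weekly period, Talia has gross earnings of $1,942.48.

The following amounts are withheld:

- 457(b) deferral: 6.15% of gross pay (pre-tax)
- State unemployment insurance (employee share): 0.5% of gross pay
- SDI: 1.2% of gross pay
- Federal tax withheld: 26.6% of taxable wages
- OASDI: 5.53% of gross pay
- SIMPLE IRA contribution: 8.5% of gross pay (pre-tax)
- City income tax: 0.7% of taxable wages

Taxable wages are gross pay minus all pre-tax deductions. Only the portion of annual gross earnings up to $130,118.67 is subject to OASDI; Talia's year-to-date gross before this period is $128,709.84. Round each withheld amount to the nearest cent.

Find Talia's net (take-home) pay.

$1,094.37

SIMPLE IRA contribution: $1,942.48 × 0.085 = $165.11
457(b) deferral: $1,942.48 × 0.0615 = $119.46
Pre-tax total = $165.11 + $119.46 = $284.57
Taxable wages = $1,942.48 − $284.57 = $1,657.91
Federal tax withheld: $1,657.91 × 0.266 = $441.00
City income tax: $1,657.91 × 0.007 = $11.61
SDI: $1,942.48 × 0.012 = $23.31
OASDI: only $130,118.67 − $128,709.84 = $1,408.83 of this check is subject → $1,408.83 × 0.0553 = $77.91
State unemployment insurance (employee share): $1,942.48 × 0.005 = $9.71
Total deductions = $165.11 + $119.46 + $441.00 + $11.61 + $23.31 + $77.91 + $9.71 = $848.11
Net pay = $1,942.48 − $848.11 = $1,094.37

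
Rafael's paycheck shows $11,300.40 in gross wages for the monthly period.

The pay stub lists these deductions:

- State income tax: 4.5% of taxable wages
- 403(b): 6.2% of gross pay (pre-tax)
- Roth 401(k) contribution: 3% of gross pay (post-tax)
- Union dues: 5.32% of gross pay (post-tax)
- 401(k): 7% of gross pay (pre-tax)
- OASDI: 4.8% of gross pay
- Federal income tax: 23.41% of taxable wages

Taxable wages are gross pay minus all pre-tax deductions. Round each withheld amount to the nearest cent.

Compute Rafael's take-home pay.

$5,588.52

403(b): $11,300.40 × 0.062 = $700.62
401(k): $11,300.40 × 0.07 = $791.03
Pre-tax total = $700.62 + $791.03 = $1,491.65
Taxable wages = $11,300.40 − $1,491.65 = $9,808.75
Federal income tax: $9,808.75 × 0.2341 = $2,296.23
State income tax: $9,808.75 × 0.045 = $441.39
OASDI: $11,300.40 × 0.048 = $542.42
Union dues: $11,300.40 × 0.0532 = $601.18
Roth 401(k) contribution: $11,300.40 × 0.03 = $339.01
Total deductions = $700.62 + $791.03 + $2,296.23 + $441.39 + $542.42 + $601.18 + $339.01 = $5,711.88
Net pay = $11,300.40 − $5,711.88 = $5,588.52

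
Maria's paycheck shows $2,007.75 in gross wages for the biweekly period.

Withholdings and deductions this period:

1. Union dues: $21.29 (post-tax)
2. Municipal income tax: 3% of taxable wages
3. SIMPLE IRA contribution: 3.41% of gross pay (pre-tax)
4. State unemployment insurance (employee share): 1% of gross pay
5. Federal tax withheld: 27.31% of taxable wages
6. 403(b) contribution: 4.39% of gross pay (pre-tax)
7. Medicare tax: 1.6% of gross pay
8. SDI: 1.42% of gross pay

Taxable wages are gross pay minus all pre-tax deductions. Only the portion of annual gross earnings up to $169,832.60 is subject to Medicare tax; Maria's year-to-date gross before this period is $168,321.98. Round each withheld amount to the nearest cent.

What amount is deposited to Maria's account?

SIMPLE IRA contribution: $2,007.75 × 0.0341 = $68.46
403(b) contribution: $2,007.75 × 0.0439 = $88.14
Pre-tax total = $68.46 + $88.14 = $156.60
Taxable wages = $2,007.75 − $156.60 = $1,851.15
Municipal income tax: $1,851.15 × 0.03 = $55.53
Federal tax withheld: $1,851.15 × 0.2731 = $505.55
State unemployment insurance (employee share): $2,007.75 × 0.01 = $20.08
Medicare tax: only $169,832.60 − $168,321.98 = $1,510.62 of this check is subject → $1,510.62 × 0.016 = $24.17
SDI: $2,007.75 × 0.0142 = $28.51
Union dues: $21.29
Total deductions = $68.46 + $88.14 + $55.53 + $505.55 + $20.08 + $24.17 + $28.51 + $21.29 = $811.73
Net pay = $2,007.75 − $811.73 = $1,196.02

$1,196.02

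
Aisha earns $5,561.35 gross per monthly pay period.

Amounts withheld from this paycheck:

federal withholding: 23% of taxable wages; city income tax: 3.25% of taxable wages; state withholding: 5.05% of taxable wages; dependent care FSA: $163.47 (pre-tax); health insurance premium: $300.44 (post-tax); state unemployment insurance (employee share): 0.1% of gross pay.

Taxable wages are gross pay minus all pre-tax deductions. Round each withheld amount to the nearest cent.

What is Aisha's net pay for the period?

$3,402.35

Dependent care FSA: $163.47
Taxable wages = $5,561.35 − $163.47 = $5,397.88
State withholding: $5,397.88 × 0.0505 = $272.59
City income tax: $5,397.88 × 0.0325 = $175.43
Federal withholding: $5,397.88 × 0.23 = $1,241.51
State unemployment insurance (employee share): $5,561.35 × 0.001 = $5.56
Health insurance premium: $300.44
Total deductions = $163.47 + $272.59 + $175.43 + $1,241.51 + $5.56 + $300.44 = $2,159.00
Net pay = $5,561.35 − $2,159.00 = $3,402.35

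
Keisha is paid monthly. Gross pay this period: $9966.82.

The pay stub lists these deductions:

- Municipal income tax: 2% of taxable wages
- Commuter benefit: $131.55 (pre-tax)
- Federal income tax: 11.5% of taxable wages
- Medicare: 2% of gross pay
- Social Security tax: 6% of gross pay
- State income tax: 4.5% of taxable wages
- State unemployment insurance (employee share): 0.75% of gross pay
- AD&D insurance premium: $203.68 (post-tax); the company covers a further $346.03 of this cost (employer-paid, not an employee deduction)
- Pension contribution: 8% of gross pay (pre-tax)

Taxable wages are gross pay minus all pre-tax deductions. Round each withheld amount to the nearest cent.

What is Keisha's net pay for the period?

Pension contribution: $9966.82 × 0.08 = $797.35
Commuter benefit: $131.55
Pre-tax total = $797.35 + $131.55 = $928.90
Taxable wages = $9966.82 − $928.90 = $9037.92
Federal income tax: $9037.92 × 0.115 = $1039.36
State income tax: $9037.92 × 0.045 = $406.71
Municipal income tax: $9037.92 × 0.02 = $180.76
Social Security tax: $9966.82 × 0.06 = $598.01
State unemployment insurance (employee share): $9966.82 × 0.0075 = $74.75
Medicare: $9966.82 × 0.02 = $199.34
AD&D insurance premium: $203.68
(Employer's $346.03 toward AD&D insurance premium is not withheld from the employee.)
Total deductions = $797.35 + $131.55 + $1039.36 + $406.71 + $180.76 + $598.01 + $74.75 + $199.34 + $203.68 = $3631.51
Net pay = $9966.82 − $3631.51 = $6335.31

$6335.31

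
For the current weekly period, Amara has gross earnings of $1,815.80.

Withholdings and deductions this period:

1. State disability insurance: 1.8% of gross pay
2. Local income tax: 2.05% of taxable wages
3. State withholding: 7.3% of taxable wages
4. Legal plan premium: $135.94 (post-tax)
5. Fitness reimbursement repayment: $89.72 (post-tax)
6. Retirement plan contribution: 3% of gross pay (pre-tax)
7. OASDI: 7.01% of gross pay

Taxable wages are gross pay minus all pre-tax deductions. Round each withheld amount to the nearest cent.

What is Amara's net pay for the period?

$1,211.01

Retirement plan contribution: $1,815.80 × 0.03 = $54.47
Taxable wages = $1,815.80 − $54.47 = $1,761.33
State withholding: $1,761.33 × 0.073 = $128.58
Local income tax: $1,761.33 × 0.0205 = $36.11
OASDI: $1,815.80 × 0.0701 = $127.29
State disability insurance: $1,815.80 × 0.018 = $32.68
Legal plan premium: $135.94
Fitness reimbursement repayment: $89.72
Total deductions = $54.47 + $128.58 + $36.11 + $127.29 + $32.68 + $135.94 + $89.72 = $604.79
Net pay = $1,815.80 − $604.79 = $1,211.01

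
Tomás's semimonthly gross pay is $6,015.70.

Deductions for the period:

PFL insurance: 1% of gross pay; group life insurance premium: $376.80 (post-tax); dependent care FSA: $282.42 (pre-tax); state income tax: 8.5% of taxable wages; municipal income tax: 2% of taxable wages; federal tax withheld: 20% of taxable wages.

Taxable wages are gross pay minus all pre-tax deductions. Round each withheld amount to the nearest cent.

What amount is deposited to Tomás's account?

Dependent care FSA: $282.42
Taxable wages = $6,015.70 − $282.42 = $5,733.28
State income tax: $5,733.28 × 0.085 = $487.33
Federal tax withheld: $5,733.28 × 0.2 = $1,146.66
Municipal income tax: $5,733.28 × 0.02 = $114.67
PFL insurance: $6,015.70 × 0.01 = $60.16
Group life insurance premium: $376.80
Total deductions = $282.42 + $487.33 + $1,146.66 + $114.67 + $60.16 + $376.80 = $2,468.04
Net pay = $6,015.70 − $2,468.04 = $3,547.66

$3,547.66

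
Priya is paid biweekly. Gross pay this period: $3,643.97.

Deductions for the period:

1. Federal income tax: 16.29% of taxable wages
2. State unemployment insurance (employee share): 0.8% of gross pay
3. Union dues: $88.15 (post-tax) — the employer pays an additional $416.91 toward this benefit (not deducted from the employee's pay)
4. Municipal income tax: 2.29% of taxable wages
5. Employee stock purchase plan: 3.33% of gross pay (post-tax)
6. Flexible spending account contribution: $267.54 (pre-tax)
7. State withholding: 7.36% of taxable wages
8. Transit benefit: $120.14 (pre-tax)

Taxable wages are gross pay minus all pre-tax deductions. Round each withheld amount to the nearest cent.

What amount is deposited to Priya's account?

Flexible spending account contribution: $267.54
Transit benefit: $120.14
Pre-tax total = $267.54 + $120.14 = $387.68
Taxable wages = $3,643.97 − $387.68 = $3,256.29
State withholding: $3,256.29 × 0.0736 = $239.66
Federal income tax: $3,256.29 × 0.1629 = $530.45
Municipal income tax: $3,256.29 × 0.0229 = $74.57
State unemployment insurance (employee share): $3,643.97 × 0.008 = $29.15
Union dues: $88.15
Employee stock purchase plan: $3,643.97 × 0.0333 = $121.34
(Employer's $416.91 toward union dues is not withheld from the employee.)
Total deductions = $267.54 + $120.14 + $239.66 + $530.45 + $74.57 + $29.15 + $88.15 + $121.34 = $1,471.00
Net pay = $3,643.97 − $1,471.00 = $2,172.97

$2,172.97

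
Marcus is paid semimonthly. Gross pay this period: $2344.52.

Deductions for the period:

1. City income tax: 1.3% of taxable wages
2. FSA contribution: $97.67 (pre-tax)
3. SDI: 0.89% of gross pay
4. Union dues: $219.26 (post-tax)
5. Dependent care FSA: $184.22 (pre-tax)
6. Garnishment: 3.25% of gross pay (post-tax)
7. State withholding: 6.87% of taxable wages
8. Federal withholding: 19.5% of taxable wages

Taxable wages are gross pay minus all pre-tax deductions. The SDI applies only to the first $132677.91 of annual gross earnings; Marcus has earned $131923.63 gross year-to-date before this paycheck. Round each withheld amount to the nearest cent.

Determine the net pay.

$1189.74

Dependent care FSA: $184.22
FSA contribution: $97.67
Pre-tax total = $184.22 + $97.67 = $281.89
Taxable wages = $2344.52 − $281.89 = $2062.63
State withholding: $2062.63 × 0.0687 = $141.70
City income tax: $2062.63 × 0.013 = $26.81
Federal withholding: $2062.63 × 0.195 = $402.21
SDI: only $132677.91 − $131923.63 = $754.28 of this check is subject → $754.28 × 0.0089 = $6.71
Union dues: $219.26
Garnishment: $2344.52 × 0.0325 = $76.20
Total deductions = $184.22 + $97.67 + $141.70 + $26.81 + $402.21 + $6.71 + $219.26 + $76.20 = $1154.78
Net pay = $2344.52 − $1154.78 = $1189.74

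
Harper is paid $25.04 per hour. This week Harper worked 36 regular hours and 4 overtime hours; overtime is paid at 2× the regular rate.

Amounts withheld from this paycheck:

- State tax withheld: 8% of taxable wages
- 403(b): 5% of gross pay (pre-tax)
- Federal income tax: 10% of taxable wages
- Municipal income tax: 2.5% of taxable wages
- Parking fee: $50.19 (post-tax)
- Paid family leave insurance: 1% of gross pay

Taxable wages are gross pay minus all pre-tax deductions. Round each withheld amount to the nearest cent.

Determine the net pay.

Regular pay: 36 × $25.04 = $901.44
Overtime pay: 4 × $25.04 × 2 = $200.32
Gross pay = $901.44 + $200.32 = $1,101.76
403(b): $1,101.76 × 0.05 = $55.09
Taxable wages = $1,101.76 − $55.09 = $1,046.67
Federal income tax: $1,046.67 × 0.1 = $104.67
State tax withheld: $1,046.67 × 0.08 = $83.73
Municipal income tax: $1,046.67 × 0.025 = $26.17
Paid family leave insurance: $1,101.76 × 0.01 = $11.02
Parking fee: $50.19
Total deductions = $55.09 + $104.67 + $83.73 + $26.17 + $11.02 + $50.19 = $330.87
Net pay = $1,101.76 − $330.87 = $770.89

$770.89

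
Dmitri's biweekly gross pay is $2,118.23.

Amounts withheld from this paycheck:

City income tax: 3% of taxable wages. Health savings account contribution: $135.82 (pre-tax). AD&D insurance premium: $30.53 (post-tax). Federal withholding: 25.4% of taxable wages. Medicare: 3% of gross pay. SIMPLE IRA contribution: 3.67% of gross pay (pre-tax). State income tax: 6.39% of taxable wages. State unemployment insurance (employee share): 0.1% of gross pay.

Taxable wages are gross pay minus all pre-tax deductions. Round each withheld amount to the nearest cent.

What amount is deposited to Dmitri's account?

SIMPLE IRA contribution: $2,118.23 × 0.0367 = $77.74
Health savings account contribution: $135.82
Pre-tax total = $77.74 + $135.82 = $213.56
Taxable wages = $2,118.23 − $213.56 = $1,904.67
Federal withholding: $1,904.67 × 0.254 = $483.79
State income tax: $1,904.67 × 0.0639 = $121.71
City income tax: $1,904.67 × 0.03 = $57.14
State unemployment insurance (employee share): $2,118.23 × 0.001 = $2.12
Medicare: $2,118.23 × 0.03 = $63.55
AD&D insurance premium: $30.53
Total deductions = $77.74 + $135.82 + $483.79 + $121.71 + $57.14 + $2.12 + $63.55 + $30.53 = $972.40
Net pay = $2,118.23 − $972.40 = $1,145.83

$1,145.83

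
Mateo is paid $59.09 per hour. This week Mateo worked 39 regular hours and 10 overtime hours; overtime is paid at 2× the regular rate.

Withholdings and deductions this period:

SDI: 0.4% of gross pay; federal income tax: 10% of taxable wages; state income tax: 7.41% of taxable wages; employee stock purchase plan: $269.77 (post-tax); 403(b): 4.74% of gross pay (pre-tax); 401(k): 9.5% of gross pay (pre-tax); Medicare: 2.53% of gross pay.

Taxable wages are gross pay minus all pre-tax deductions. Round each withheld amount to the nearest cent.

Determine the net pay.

Regular pay: 39 × $59.09 = $2304.51
Overtime pay: 10 × $59.09 × 2 = $1181.80
Gross pay = $2304.51 + $1181.80 = $3486.31
403(b): $3486.31 × 0.0474 = $165.25
401(k): $3486.31 × 0.095 = $331.20
Pre-tax total = $165.25 + $331.20 = $496.45
Taxable wages = $3486.31 − $496.45 = $2989.86
Federal income tax: $2989.86 × 0.1 = $298.99
State income tax: $2989.86 × 0.0741 = $221.55
SDI: $3486.31 × 0.004 = $13.95
Medicare: $3486.31 × 0.0253 = $88.20
Employee stock purchase plan: $269.77
Total deductions = $165.25 + $331.20 + $298.99 + $221.55 + $13.95 + $88.20 + $269.77 = $1388.91
Net pay = $3486.31 − $1388.91 = $2097.40

$2097.40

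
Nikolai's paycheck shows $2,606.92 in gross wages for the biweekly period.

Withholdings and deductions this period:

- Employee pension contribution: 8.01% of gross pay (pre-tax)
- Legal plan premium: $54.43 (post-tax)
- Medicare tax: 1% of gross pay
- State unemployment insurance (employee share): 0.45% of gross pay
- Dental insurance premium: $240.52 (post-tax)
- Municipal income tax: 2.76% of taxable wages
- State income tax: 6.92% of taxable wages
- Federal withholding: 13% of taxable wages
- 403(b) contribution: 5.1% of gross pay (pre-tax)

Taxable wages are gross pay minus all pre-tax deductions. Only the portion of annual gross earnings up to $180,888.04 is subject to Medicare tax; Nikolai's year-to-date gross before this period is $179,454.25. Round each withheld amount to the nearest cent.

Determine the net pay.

Employee pension contribution: $2,606.92 × 0.0801 = $208.81
403(b) contribution: $2,606.92 × 0.051 = $132.95
Pre-tax total = $208.81 + $132.95 = $341.76
Taxable wages = $2,606.92 − $341.76 = $2,265.16
Municipal income tax: $2,265.16 × 0.0276 = $62.52
Federal withholding: $2,265.16 × 0.13 = $294.47
State income tax: $2,265.16 × 0.0692 = $156.75
Medicare tax: only $180,888.04 − $179,454.25 = $1,433.79 of this check is subject → $1,433.79 × 0.01 = $14.34
State unemployment insurance (employee share): $2,606.92 × 0.0045 = $11.73
Legal plan premium: $54.43
Dental insurance premium: $240.52
Total deductions = $208.81 + $132.95 + $62.52 + $294.47 + $156.75 + $14.34 + $11.73 + $54.43 + $240.52 = $1,176.52
Net pay = $2,606.92 − $1,176.52 = $1,430.40

$1,430.40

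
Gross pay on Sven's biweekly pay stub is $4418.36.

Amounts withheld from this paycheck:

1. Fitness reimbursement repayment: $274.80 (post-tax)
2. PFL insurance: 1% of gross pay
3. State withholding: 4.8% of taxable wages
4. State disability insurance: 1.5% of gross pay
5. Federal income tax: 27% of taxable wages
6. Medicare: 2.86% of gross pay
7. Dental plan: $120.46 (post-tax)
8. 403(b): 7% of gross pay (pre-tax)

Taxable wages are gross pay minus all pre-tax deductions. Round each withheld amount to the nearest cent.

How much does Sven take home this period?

403(b): $4418.36 × 0.07 = $309.29
Taxable wages = $4418.36 − $309.29 = $4109.07
Federal income tax: $4109.07 × 0.27 = $1109.45
State withholding: $4109.07 × 0.048 = $197.24
State disability insurance: $4418.36 × 0.015 = $66.28
PFL insurance: $4418.36 × 0.01 = $44.18
Medicare: $4418.36 × 0.0286 = $126.37
Dental plan: $120.46
Fitness reimbursement repayment: $274.80
Total deductions = $309.29 + $1109.45 + $197.24 + $66.28 + $44.18 + $126.37 + $120.46 + $274.80 = $2248.07
Net pay = $4418.36 − $2248.07 = $2170.29

$2170.29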